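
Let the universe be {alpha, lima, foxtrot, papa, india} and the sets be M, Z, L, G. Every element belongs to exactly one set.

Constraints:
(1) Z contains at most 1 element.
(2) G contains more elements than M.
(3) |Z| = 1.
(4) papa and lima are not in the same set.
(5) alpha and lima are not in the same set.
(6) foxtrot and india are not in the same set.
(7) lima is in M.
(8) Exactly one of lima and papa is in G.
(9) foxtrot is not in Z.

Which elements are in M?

M = {lima}

From (7): lima ∈ M.
From (9): foxtrot ∉ Z.
(4): papa ∉ M.
(5): alpha ∉ M.
(8) (exactly one): papa ∈ G.
Suppose foxtrot ∈ M: no assignment then satisfies all the clues, so foxtrot ∉ M.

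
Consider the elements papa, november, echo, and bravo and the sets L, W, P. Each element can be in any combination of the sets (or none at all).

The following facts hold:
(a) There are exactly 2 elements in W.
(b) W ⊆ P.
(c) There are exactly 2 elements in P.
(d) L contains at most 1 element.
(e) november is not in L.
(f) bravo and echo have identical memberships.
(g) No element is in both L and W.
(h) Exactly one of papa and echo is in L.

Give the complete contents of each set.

From (e): november ∉ L.
Suppose papa ∉ L: no assignment then satisfies all the clues, so papa ∈ L.

L = {papa}; W = {bravo, echo}; P = {bravo, echo}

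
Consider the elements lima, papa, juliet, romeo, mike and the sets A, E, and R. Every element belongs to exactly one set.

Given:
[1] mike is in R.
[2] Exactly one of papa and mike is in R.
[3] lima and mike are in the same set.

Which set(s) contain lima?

From (1): mike ∈ R.
(2) (exactly one): papa ∉ R.
(3): lima matches mike: lima ∉ A.
(3): lima matches mike: lima ∉ E.
(3): lima matches mike: lima ∈ R.

lima: R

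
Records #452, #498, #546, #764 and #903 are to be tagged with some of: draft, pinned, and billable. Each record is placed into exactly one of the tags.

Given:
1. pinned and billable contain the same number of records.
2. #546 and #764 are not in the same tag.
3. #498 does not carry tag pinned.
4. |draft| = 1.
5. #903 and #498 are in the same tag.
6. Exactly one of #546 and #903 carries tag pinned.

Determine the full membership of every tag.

From (3): #498 ∉ pinned.
(5): #903 matches #498: #903 ∉ pinned.
(6) (exactly one): #546 ∈ pinned.
(2): #764 ∉ pinned.
Suppose #452 ∈ draft: no assignment then satisfies all the clues, so #452 ∉ draft.

draft = {#764}; pinned = {#452, #546}; billable = {#498, #903}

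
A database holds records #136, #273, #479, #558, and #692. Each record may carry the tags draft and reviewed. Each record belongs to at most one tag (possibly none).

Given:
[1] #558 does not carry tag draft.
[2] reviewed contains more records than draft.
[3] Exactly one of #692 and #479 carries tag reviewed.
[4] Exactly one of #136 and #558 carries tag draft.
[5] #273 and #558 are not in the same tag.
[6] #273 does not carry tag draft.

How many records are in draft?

1

From (1): #558 ∉ draft.
From (6): #273 ∉ draft.
(4) (exactly one): #136 ∈ draft.
Suppose #479 ∈ draft: no assignment then satisfies all the clues, so #479 ∉ draft.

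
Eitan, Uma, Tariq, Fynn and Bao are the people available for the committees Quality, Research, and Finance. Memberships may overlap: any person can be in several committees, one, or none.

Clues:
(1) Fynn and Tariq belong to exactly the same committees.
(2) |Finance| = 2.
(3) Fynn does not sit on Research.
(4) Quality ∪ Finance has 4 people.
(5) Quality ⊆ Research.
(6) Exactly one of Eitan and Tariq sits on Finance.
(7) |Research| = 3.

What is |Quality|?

2

From (3): Fynn ∉ Research.
(1): Tariq matches Fynn: Tariq ∉ Research.
(5) contrapositive: Tariq ∉ Quality.
(5) contrapositive: Fynn ∉ Quality.
(7): only 3 candidates remain for Research, so all are in.
Suppose Eitan ∈ Finance: no assignment then satisfies all the clues, so Eitan ∉ Finance.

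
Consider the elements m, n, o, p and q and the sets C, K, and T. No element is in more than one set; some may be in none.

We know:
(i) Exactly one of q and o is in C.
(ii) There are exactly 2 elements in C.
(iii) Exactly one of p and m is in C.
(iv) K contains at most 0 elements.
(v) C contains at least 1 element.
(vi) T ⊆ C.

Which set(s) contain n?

n: none

(iv): K already has 0, so the rest are out.
Suppose n ∈ C: no assignment then satisfies all the clues, so n ∉ C.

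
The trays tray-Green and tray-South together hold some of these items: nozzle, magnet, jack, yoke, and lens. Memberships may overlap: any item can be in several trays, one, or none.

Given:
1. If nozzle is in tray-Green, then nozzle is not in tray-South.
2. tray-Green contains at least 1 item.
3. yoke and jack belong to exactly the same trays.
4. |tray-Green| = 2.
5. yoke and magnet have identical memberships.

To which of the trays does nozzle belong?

nozzle: tray-Green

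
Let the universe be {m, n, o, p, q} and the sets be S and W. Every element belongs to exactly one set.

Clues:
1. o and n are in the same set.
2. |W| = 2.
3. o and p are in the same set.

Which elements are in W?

W = {m, q}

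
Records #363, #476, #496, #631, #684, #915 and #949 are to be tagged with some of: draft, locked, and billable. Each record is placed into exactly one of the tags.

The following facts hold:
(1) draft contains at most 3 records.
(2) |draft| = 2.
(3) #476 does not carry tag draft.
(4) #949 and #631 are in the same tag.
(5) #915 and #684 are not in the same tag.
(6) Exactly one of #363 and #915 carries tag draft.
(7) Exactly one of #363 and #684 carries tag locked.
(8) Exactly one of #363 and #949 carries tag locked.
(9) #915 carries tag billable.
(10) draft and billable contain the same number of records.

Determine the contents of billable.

billable = {#476, #915}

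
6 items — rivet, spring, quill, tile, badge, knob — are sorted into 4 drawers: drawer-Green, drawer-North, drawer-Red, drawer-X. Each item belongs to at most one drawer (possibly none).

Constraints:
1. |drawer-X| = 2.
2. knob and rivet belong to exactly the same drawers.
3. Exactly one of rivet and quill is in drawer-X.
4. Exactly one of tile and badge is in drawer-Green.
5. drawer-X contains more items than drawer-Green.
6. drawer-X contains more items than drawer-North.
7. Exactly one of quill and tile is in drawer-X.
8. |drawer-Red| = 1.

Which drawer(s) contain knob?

knob: none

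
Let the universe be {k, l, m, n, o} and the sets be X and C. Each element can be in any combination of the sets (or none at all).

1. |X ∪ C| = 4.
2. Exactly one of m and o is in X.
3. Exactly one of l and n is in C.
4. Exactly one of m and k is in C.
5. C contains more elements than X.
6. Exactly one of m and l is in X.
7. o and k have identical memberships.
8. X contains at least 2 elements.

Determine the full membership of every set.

X = {m, n}; C = {k, n, o}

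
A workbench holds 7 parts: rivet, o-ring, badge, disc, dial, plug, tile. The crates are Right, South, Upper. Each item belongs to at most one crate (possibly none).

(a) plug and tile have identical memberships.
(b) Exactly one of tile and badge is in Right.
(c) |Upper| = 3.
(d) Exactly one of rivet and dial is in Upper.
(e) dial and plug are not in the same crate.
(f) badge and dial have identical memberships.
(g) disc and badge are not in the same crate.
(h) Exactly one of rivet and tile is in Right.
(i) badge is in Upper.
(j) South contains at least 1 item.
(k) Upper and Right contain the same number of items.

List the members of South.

South = {rivet}

From (i): badge ∈ Upper.
(b) (exactly one): tile ∈ Right.
(f): dial matches badge: dial ∉ Right.
(f): dial matches badge: dial ∉ South.
(f): dial matches badge: dial ∈ Upper.
(g): disc ∉ Upper.
(h) (exactly one): rivet ∉ Right.
(a): plug matches tile: plug ∈ Right.
(d) (exactly one): rivet ∉ Upper.
(c): only 3 candidates remain for Upper, so all are in.
Suppose rivet ∉ South: no assignment then satisfies all the clues, so rivet ∈ South.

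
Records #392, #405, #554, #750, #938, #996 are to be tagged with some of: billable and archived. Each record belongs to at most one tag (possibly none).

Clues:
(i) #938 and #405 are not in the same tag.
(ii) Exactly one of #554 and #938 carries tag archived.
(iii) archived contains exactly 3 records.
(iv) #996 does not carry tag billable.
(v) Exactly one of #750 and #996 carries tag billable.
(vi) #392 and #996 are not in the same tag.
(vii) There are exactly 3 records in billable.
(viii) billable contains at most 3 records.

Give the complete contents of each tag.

billable = {#392, #750, #938}; archived = {#405, #554, #996}

From (iv): #996 ∉ billable.
(v) (exactly one): #750 ∈ billable.
Suppose #392 ∉ billable: no assignment then satisfies all the clues, so #392 ∈ billable.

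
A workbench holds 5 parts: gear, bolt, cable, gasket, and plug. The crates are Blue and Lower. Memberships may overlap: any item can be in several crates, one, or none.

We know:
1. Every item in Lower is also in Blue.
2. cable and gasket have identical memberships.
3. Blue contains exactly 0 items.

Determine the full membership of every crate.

Blue = {}; Lower = {}

(3): Blue already has 0, so the rest are out.
(1) contrapositive: gear ∉ Lower.
(1) contrapositive: bolt ∉ Lower.
(1) contrapositive: cable ∉ Lower.
(1) contrapositive: gasket ∉ Lower.
(1) contrapositive: plug ∉ Lower.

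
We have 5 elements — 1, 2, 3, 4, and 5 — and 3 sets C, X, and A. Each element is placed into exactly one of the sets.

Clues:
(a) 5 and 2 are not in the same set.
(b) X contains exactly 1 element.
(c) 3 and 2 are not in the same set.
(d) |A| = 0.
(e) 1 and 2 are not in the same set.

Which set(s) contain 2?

(d): A already has 0, so the rest are out.
Suppose 2 ∈ C: no assignment then satisfies all the clues, so 2 ∉ C.

2: X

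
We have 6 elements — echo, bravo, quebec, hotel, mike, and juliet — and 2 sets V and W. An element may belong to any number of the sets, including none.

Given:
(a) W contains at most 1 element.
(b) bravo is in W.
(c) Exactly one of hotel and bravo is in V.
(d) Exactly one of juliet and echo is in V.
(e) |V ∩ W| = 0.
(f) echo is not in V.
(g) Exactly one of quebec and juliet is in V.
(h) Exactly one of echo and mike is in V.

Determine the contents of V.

V = {hotel, juliet, mike}

From (b): bravo ∈ W.
From (f): echo ∉ V.
(a): W already has 1, so the rest are out.
(d) (exactly one): juliet ∈ V.
(g) (exactly one): quebec ∉ V.
(h) (exactly one): mike ∈ V.
Suppose bravo ∈ V: no assignment then satisfies all the clues, so bravo ∉ V.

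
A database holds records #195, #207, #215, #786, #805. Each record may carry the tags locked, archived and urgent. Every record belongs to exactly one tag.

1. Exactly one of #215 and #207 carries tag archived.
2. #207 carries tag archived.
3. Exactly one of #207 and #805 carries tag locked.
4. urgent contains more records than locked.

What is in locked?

locked = {#805}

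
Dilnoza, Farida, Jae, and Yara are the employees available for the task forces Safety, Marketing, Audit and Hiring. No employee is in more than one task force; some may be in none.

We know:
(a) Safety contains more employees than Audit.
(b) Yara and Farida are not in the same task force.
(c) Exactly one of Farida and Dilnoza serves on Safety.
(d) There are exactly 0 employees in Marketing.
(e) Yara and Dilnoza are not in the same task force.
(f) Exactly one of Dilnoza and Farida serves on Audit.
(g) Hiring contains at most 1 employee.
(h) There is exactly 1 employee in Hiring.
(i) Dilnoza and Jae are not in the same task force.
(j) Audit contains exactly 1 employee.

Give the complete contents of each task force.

Safety = {Farida, Jae}; Marketing = {}; Audit = {Dilnoza}; Hiring = {Yara}

(d): Marketing already has 0, so the rest are out.
Suppose Dilnoza ∈ Safety: no assignment then satisfies all the clues, so Dilnoza ∉ Safety.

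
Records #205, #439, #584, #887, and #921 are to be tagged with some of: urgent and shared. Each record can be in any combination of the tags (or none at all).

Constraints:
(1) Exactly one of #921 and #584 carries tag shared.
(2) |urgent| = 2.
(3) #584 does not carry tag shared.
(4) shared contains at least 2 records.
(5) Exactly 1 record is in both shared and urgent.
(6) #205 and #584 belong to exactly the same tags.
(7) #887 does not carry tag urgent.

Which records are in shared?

shared = {#887, #921}

From (3): #584 ∉ shared.
From (7): #887 ∉ urgent.
(1) (exactly one): #921 ∈ shared.
(6): #205 matches #584: #205 ∉ shared.
Suppose #439 ∈ shared: no assignment then satisfies all the clues, so #439 ∉ shared.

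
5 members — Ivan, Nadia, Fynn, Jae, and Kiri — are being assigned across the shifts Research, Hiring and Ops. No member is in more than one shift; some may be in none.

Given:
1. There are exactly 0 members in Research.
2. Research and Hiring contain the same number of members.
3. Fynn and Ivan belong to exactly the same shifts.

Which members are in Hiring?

Hiring = {}

(1): Research already has 0, so the rest are out.
Suppose Ivan ∈ Hiring: no assignment then satisfies all the clues, so Ivan ∉ Hiring.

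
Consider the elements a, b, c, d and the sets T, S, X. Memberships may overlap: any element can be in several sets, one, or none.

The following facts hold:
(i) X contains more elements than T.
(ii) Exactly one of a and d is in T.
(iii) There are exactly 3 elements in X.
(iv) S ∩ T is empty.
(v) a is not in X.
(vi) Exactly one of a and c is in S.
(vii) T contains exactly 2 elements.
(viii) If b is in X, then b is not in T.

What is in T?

T = {c, d}

From (v): a ∉ X.
(iii): only 3 candidates remain for X, so all are in.
(viii): b ∉ T.
Suppose a ∈ T: no assignment then satisfies all the clues, so a ∉ T.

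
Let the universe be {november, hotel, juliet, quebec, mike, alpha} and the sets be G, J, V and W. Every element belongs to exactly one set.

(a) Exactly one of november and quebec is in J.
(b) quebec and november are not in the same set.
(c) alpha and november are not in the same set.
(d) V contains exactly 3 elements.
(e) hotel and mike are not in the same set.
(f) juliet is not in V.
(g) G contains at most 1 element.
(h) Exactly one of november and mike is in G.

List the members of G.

From (f): juliet ∉ V.
Suppose november ∈ G: no assignment then satisfies all the clues, so november ∉ G.

G = {mike}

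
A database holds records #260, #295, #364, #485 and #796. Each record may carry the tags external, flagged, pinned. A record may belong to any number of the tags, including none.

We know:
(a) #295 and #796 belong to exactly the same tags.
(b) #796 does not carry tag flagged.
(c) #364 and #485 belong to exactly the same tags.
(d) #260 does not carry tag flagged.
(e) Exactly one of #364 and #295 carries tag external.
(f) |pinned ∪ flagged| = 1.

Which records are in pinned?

pinned = {#260}

From (b): #796 ∉ flagged.
From (d): #260 ∉ flagged.
(a): #295 matches #796: #295 ∉ flagged.
Suppose #260 ∉ pinned: no assignment then satisfies all the clues, so #260 ∈ pinned.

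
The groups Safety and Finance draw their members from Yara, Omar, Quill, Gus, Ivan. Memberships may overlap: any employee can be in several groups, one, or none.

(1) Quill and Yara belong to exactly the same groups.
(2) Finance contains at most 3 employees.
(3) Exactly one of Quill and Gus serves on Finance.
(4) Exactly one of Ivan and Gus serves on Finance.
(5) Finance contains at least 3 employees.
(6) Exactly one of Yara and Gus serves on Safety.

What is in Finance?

Finance = {Ivan, Quill, Yara}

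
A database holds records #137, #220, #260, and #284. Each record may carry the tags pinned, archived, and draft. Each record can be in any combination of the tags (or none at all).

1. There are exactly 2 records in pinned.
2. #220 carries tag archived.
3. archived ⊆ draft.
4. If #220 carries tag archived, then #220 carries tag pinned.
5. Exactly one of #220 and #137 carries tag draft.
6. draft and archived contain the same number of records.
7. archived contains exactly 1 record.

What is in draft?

draft = {#220}

From (2): #220 ∈ archived.
(3) with #220 ∈ archived: #220 ∈ draft.
(4): #220 ∈ pinned.
(5) (exactly one): #137 ∉ draft.
(7): archived already has 1, so the rest are out.
Suppose #260 ∈ draft: no assignment then satisfies all the clues, so #260 ∉ draft.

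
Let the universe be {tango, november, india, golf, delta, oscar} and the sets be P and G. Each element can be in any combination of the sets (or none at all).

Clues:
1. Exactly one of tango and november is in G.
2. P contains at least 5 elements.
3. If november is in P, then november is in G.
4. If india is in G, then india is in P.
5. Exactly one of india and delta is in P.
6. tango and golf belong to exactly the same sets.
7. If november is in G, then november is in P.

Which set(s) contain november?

november: G, P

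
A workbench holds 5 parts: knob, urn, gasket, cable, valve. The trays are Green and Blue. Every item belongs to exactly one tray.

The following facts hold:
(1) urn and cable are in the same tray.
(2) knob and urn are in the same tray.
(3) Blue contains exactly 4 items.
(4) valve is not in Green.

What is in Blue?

Blue = {cable, knob, urn, valve}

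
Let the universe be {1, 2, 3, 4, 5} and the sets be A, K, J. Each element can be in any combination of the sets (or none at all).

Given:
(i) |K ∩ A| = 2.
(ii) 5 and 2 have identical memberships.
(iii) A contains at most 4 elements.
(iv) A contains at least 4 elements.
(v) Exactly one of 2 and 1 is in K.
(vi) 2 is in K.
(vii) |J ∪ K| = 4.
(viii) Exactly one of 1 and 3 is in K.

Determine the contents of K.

K = {2, 3, 5}

From (vi): 2 ∈ K.
(ii): 5 matches 2: 5 ∈ K.
(v) (exactly one): 1 ∉ K.
(viii) (exactly one): 3 ∈ K.
Suppose 4 ∈ K: no assignment then satisfies all the clues, so 4 ∉ K.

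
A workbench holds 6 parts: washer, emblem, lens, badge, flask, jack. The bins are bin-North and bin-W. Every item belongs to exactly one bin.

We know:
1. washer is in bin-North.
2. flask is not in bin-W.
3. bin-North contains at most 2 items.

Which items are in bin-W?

From (1): washer ∈ bin-North.
From (2): flask ∉ bin-W.
Only one bin left: flask ∈ bin-North.
(3): bin-North already has 2, so the rest are out.
Only one bin left: emblem ∈ bin-W.
Only one bin left: lens ∈ bin-W.
Only one bin left: badge ∈ bin-W.
Only one bin left: jack ∈ bin-W.

bin-W = {badge, emblem, jack, lens}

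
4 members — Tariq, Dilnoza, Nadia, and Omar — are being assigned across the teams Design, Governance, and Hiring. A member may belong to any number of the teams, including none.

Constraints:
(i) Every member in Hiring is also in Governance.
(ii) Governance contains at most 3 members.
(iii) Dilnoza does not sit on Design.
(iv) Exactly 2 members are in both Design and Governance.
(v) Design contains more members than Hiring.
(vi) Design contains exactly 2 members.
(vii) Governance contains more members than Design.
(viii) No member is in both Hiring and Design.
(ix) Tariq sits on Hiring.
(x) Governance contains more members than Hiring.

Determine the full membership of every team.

Design = {Nadia, Omar}; Governance = {Nadia, Omar, Tariq}; Hiring = {Tariq}

From (iii): Dilnoza ∉ Design.
From (ix): Tariq ∈ Hiring.
(i) with Tariq ∈ Hiring: Tariq ∈ Governance.
(viii) (disjoint): Tariq ∉ Design.
(vi): only 2 candidates remain for Design, so all are in.
(viii) (disjoint): Nadia ∉ Hiring.
(viii) (disjoint): Omar ∉ Hiring.
Suppose Dilnoza ∈ Governance: no assignment then satisfies all the clues, so Dilnoza ∉ Governance.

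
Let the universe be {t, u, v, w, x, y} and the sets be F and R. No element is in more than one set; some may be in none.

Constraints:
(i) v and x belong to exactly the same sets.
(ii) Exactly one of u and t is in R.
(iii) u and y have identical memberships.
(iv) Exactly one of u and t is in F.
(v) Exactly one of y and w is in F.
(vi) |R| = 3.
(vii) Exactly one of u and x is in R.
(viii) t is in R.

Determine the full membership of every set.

From (viii): t ∈ R.
(ii) (exactly one): u ∉ R.
(iii): y matches u: y ∉ R.
(iv) (exactly one): u ∈ F.
(vii) (exactly one): x ∈ R.
(i): v matches x: v ∉ F.
(i): v matches x: v ∈ R.
(iii): y matches u: y ∈ F.
(v) (exactly one): w ∉ F.
(vi): R already has 3, so the rest are out.

F = {u, y}; R = {t, v, x}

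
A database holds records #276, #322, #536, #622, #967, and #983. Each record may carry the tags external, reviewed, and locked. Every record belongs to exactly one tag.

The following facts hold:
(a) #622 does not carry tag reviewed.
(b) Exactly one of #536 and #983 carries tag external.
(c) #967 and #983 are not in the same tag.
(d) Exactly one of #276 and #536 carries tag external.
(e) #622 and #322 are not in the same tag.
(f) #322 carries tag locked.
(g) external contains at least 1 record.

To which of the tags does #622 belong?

From (a): #622 ∉ reviewed.
From (f): #322 ∈ locked.
(e): #622 ∉ locked.
Only one tag left: #622 ∈ external.

#622: external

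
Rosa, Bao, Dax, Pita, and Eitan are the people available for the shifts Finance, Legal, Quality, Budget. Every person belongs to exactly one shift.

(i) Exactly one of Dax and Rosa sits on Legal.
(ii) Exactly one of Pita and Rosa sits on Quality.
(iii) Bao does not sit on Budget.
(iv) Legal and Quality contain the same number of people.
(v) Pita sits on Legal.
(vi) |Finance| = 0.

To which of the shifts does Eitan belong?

Eitan: Budget

From (iii): Bao ∉ Budget.
From (v): Pita ∈ Legal.
(ii) (exactly one): Rosa ∈ Quality.
(vi): Finance already has 0, so the rest are out.
(i) (exactly one): Dax ∈ Legal.
Suppose Eitan ∈ Legal: no assignment then satisfies all the clues, so Eitan ∉ Legal.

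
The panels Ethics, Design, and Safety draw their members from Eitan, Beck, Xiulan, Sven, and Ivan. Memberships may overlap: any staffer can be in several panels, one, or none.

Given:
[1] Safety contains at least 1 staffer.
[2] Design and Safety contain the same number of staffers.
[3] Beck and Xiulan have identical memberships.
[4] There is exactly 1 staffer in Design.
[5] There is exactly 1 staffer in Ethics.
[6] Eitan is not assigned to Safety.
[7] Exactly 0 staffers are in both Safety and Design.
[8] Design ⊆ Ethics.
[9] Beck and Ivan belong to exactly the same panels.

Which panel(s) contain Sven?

From (6): Eitan ∉ Safety.
Suppose Sven ∈ Ethics: no assignment then satisfies all the clues, so Sven ∉ Ethics.

Sven: Safety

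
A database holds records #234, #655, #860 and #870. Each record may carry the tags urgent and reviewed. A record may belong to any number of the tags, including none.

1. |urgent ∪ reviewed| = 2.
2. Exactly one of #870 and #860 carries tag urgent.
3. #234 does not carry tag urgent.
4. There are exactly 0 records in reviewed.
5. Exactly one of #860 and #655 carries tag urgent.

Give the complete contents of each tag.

urgent = {#655, #870}; reviewed = {}

From (3): #234 ∉ urgent.
(4): reviewed already has 0, so the rest are out.
Suppose #655 ∉ urgent: no assignment then satisfies all the clues, so #655 ∈ urgent.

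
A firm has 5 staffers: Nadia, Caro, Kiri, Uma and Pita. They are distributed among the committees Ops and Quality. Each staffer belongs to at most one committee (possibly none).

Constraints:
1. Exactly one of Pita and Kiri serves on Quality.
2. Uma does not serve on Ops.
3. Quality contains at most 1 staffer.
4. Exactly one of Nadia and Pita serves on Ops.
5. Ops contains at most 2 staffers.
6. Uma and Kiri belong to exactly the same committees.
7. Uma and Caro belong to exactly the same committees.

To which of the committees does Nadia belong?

From (2): Uma ∉ Ops.
(6): Kiri matches Uma: Kiri ∉ Ops.
(7): Caro matches Uma: Caro ∉ Ops.
Suppose Nadia ∉ Ops: no assignment then satisfies all the clues, so Nadia ∈ Ops.

Nadia: Ops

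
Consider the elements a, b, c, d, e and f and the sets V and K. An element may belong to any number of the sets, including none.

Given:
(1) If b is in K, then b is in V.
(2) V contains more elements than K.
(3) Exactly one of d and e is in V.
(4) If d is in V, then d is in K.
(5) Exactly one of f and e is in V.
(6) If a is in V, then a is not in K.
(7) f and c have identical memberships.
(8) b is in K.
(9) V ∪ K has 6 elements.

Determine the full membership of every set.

V = {a, b, c, d, f}; K = {b, d, e}

From (8): b ∈ K.
(1): b ∈ V.
Suppose a ∉ V: no assignment then satisfies all the clues, so a ∈ V.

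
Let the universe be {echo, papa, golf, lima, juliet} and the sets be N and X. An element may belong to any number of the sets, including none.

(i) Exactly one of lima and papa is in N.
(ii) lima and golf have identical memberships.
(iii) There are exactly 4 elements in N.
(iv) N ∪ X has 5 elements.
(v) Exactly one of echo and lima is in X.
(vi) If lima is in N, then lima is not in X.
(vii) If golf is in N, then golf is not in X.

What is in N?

N = {echo, golf, juliet, lima}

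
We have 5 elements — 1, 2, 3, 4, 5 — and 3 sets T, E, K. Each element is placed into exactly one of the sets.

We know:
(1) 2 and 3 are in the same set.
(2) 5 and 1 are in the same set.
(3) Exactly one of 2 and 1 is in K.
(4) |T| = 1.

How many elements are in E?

2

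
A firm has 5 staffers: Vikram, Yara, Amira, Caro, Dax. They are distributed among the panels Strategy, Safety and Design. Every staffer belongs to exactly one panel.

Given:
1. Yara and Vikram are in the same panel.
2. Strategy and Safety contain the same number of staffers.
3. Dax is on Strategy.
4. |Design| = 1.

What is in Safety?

From (3): Dax ∈ Strategy.
Suppose Vikram ∉ Safety: no assignment then satisfies all the clues, so Vikram ∈ Safety.

Safety = {Vikram, Yara}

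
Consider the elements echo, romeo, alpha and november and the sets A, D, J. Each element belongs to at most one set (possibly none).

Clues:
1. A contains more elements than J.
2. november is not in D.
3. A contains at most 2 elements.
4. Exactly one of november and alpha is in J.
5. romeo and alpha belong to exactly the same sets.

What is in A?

A = {alpha, romeo}

From (2): november ∉ D.
Suppose echo ∈ A: no assignment then satisfies all the clues, so echo ∉ A.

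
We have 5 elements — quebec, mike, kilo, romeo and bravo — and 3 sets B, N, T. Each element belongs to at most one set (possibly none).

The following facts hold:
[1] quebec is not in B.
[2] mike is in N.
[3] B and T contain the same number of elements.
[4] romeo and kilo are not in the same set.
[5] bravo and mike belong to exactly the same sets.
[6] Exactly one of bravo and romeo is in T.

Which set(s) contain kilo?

From (1): quebec ∉ B.
From (2): mike ∈ N.
(5): bravo matches mike: bravo ∉ B.
(5): bravo matches mike: bravo ∈ N.
(6) (exactly one): romeo ∈ T.
(4): kilo ∉ T.
Suppose kilo ∉ B: no assignment then satisfies all the clues, so kilo ∈ B.

kilo: B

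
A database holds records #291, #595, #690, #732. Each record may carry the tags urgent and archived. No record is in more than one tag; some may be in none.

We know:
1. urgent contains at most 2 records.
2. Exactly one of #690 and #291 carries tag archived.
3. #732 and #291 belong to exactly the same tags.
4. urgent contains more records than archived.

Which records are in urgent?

urgent = {#291, #732}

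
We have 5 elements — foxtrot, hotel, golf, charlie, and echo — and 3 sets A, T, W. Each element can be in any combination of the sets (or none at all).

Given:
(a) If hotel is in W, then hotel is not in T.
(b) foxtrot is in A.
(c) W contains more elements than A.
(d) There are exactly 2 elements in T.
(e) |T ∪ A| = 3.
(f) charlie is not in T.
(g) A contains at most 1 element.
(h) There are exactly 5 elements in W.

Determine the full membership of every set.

A = {foxtrot}; T = {echo, golf}; W = {charlie, echo, foxtrot, golf, hotel}

From (b): foxtrot ∈ A.
From (f): charlie ∉ T.
(g): A already has 1, so the rest are out.
(h): only 5 candidates remain for W, so all are in.
(a): hotel ∉ T.
Suppose foxtrot ∈ T: no assignment then satisfies all the clues, so foxtrot ∉ T.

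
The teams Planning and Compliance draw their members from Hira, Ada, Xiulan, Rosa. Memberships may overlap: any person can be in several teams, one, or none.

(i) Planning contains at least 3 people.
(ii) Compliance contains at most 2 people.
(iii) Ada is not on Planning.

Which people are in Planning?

Planning = {Hira, Rosa, Xiulan}

From (iii): Ada ∉ Planning.
(i): only 3 candidates remain for Planning, so all are in.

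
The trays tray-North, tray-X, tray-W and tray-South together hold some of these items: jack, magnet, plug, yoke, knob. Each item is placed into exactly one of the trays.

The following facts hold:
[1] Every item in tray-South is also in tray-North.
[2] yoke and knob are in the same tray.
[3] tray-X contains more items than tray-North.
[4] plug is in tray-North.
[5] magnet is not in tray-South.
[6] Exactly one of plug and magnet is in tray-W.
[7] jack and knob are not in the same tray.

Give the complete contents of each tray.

tray-North = {plug}; tray-X = {knob, yoke}; tray-W = {jack, magnet}; tray-South = {}

From (4): plug ∈ tray-North.
From (5): magnet ∉ tray-South.
(6) (exactly one): magnet ∈ tray-W.
Suppose jack ∈ tray-North: no assignment then satisfies all the clues, so jack ∉ tray-North.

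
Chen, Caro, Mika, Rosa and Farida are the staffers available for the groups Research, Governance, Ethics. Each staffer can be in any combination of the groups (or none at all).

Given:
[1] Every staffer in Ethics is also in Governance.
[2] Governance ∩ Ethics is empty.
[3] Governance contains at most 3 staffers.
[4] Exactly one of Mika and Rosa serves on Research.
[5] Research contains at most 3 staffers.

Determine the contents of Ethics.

Ethics = {}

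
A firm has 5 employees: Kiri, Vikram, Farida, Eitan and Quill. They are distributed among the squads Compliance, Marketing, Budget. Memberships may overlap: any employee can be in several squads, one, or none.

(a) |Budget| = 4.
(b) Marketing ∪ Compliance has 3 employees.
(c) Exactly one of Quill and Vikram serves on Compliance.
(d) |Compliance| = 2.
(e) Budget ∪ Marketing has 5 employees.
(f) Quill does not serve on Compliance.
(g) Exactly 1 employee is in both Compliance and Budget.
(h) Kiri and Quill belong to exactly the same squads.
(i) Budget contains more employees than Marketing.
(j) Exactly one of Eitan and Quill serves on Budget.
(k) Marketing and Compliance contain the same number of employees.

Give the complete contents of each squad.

Compliance = {Eitan, Vikram}; Marketing = {Eitan, Farida}; Budget = {Farida, Kiri, Quill, Vikram}

From (f): Quill ∉ Compliance.
(c) (exactly one): Vikram ∈ Compliance.
(h): Kiri matches Quill: Kiri ∉ Compliance.
Suppose Kiri ∈ Marketing: no assignment then satisfies all the clues, so Kiri ∉ Marketing.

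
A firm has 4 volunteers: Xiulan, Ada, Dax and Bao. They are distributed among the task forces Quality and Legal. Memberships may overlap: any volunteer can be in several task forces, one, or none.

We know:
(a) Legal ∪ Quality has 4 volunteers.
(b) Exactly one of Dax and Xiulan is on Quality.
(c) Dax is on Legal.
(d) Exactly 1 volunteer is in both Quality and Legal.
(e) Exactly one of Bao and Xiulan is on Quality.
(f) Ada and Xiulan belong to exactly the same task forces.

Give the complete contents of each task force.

Quality = {Bao, Dax}; Legal = {Ada, Dax, Xiulan}

From (c): Dax ∈ Legal.
Suppose Xiulan ∈ Quality: no assignment then satisfies all the clues, so Xiulan ∉ Quality.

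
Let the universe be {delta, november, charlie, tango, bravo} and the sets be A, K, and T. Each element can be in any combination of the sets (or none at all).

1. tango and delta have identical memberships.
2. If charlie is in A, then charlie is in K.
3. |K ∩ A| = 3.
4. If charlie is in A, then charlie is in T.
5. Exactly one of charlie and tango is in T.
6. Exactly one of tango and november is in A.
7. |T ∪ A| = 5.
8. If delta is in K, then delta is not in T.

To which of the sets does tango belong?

tango: A, K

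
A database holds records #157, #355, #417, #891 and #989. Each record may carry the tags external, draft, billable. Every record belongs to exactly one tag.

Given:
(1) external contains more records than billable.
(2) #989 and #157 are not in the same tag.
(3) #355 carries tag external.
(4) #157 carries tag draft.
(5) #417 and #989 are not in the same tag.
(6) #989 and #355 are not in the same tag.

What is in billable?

billable = {#989}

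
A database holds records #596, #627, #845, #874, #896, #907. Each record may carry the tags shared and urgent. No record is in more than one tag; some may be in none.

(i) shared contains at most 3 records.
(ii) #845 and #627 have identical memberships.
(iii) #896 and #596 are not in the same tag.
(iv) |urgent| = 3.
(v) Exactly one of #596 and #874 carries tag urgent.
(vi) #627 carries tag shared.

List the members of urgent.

urgent = {#874, #896, #907}

From (vi): #627 ∈ shared.
(ii): #845 matches #627: #845 ∈ shared.
Suppose #596 ∈ urgent: no assignment then satisfies all the clues, so #596 ∉ urgent.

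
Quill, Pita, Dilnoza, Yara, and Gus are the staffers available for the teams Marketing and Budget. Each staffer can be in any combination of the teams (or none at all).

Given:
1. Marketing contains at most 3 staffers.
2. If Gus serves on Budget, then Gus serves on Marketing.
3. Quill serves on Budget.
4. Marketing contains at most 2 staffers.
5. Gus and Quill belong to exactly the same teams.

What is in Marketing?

From (3): Quill ∈ Budget.
(5): Gus matches Quill: Gus ∈ Budget.
(2): Gus ∈ Marketing.
(5): Quill matches Gus: Quill ∈ Marketing.
(4): Marketing already has 2, so the rest are out.

Marketing = {Gus, Quill}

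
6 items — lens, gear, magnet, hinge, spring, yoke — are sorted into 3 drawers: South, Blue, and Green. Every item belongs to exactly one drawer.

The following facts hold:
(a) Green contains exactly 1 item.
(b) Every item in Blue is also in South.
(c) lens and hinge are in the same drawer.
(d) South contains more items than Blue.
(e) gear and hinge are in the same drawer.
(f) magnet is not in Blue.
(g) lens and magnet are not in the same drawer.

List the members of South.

South = {gear, hinge, lens, spring, yoke}

From (f): magnet ∉ Blue.
Suppose lens ∉ South: no assignment then satisfies all the clues, so lens ∈ South.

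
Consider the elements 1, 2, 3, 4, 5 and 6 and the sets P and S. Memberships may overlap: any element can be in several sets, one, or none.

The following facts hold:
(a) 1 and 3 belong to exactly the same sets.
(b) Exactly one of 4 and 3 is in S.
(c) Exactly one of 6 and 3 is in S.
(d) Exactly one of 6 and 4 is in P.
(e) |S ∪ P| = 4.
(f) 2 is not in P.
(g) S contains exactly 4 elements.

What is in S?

S = {2, 4, 5, 6}

From (f): 2 ∉ P.
Suppose 1 ∈ S: no assignment then satisfies all the clues, so 1 ∉ S.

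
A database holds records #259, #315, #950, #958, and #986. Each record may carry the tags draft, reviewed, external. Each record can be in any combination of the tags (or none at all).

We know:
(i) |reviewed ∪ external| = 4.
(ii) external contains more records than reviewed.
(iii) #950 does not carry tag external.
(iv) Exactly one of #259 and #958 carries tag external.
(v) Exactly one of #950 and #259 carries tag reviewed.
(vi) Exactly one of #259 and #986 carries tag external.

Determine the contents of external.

external = {#315, #958, #986}

From (iii): #950 ∉ external.
Suppose #259 ∈ external: no assignment then satisfies all the clues, so #259 ∉ external.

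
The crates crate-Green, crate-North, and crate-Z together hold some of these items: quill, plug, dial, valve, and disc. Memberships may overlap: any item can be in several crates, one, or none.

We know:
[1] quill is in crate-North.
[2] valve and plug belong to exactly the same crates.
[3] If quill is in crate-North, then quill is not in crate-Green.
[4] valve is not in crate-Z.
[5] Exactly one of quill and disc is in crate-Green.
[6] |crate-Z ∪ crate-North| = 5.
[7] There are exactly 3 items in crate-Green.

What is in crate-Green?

crate-Green = {disc, plug, valve}

From (1): quill ∈ crate-North.
From (4): valve ∉ crate-Z.
(2): plug matches valve: plug ∉ crate-Z.
(3): quill ∉ crate-Green.
(5) (exactly one): disc ∈ crate-Green.
Suppose plug ∉ crate-Green: no assignment then satisfies all the clues, so plug ∈ crate-Green.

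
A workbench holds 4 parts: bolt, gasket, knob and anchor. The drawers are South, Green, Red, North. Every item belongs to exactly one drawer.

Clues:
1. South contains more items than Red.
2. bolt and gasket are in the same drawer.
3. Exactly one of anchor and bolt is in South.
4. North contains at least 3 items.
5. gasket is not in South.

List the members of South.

South = {anchor}

From (5): gasket ∉ South.
(2): bolt matches gasket: bolt ∉ South.
(3) (exactly one): anchor ∈ South.
(4): only 3 candidates remain for North, so all are in.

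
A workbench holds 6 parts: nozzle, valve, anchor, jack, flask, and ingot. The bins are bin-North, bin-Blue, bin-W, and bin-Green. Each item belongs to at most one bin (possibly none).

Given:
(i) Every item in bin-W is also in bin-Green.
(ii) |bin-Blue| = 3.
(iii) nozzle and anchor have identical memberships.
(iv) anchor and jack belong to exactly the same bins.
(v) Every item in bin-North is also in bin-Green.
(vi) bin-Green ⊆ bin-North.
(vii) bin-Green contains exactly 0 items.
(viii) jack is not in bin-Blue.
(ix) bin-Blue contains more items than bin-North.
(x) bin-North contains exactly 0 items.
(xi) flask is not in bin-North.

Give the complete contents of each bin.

From (viii): jack ∉ bin-Blue.
From (xi): flask ∉ bin-North.
(iv): anchor matches jack: anchor ∉ bin-Blue.
(vi) contrapositive: flask ∉ bin-Green.
(vii): bin-Green already has 0, so the rest are out.
(x): bin-North already has 0, so the rest are out.
(i) contrapositive: nozzle ∉ bin-W.
(i) contrapositive: valve ∉ bin-W.
(i) contrapositive: anchor ∉ bin-W.
(i) contrapositive: jack ∉ bin-W.
(i) contrapositive: flask ∉ bin-W.
(ii): only 3 candidates remain for bin-Blue, so all are in.

bin-North = {}; bin-Blue = {flask, ingot, valve}; bin-W = {}; bin-Green = {}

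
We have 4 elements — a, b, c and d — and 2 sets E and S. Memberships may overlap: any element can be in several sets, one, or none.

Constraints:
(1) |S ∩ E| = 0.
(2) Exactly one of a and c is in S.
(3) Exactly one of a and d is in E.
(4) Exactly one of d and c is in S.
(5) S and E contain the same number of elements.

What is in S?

S = {c}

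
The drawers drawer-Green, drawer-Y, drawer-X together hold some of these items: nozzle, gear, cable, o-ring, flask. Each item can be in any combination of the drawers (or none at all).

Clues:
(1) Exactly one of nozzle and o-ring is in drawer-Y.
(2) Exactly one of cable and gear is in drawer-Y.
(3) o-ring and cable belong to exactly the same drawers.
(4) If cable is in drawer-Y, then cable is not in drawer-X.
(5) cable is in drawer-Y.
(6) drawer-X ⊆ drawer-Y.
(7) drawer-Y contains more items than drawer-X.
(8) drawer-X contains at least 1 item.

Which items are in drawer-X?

drawer-X = {flask}

From (5): cable ∈ drawer-Y.
(2) (exactly one): gear ∉ drawer-Y.
(3): o-ring matches cable: o-ring ∈ drawer-Y.
(4): cable ∉ drawer-X.
(6) contrapositive: gear ∉ drawer-X.
(1) (exactly one): nozzle ∉ drawer-Y.
(3): o-ring matches cable: o-ring ∉ drawer-X.
(6) contrapositive: nozzle ∉ drawer-X.
(8): only 1 candidates remain for drawer-X, so all are in.
(6) with flask ∈ drawer-X: flask ∈ drawer-Y.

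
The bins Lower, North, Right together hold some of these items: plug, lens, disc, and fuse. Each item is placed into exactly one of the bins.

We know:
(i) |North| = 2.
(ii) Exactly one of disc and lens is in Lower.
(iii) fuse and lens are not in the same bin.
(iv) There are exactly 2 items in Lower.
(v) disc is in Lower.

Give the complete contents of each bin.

Lower = {disc, fuse}; North = {lens, plug}; Right = {}

From (v): disc ∈ Lower.
(ii) (exactly one): lens ∉ Lower.
Suppose plug ∈ Lower: no assignment then satisfies all the clues, so plug ∉ Lower.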